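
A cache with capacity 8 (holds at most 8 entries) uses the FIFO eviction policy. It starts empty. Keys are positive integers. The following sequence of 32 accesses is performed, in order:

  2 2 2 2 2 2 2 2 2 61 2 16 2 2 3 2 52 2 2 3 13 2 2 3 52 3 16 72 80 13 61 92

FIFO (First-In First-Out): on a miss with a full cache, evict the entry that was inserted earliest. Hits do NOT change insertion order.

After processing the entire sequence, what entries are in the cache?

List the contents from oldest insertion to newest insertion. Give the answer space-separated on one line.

Answer: 61 16 3 52 13 72 80 92

Derivation:
FIFO simulation (capacity=8):
  1. access 2: MISS. Cache (old->new): [2]
  2. access 2: HIT. Cache (old->new): [2]
  3. access 2: HIT. Cache (old->new): [2]
  4. access 2: HIT. Cache (old->new): [2]
  5. access 2: HIT. Cache (old->new): [2]
  6. access 2: HIT. Cache (old->new): [2]
  7. access 2: HIT. Cache (old->new): [2]
  8. access 2: HIT. Cache (old->new): [2]
  9. access 2: HIT. Cache (old->new): [2]
  10. access 61: MISS. Cache (old->new): [2 61]
  11. access 2: HIT. Cache (old->new): [2 61]
  12. access 16: MISS. Cache (old->new): [2 61 16]
  13. access 2: HIT. Cache (old->new): [2 61 16]
  14. access 2: HIT. Cache (old->new): [2 61 16]
  15. access 3: MISS. Cache (old->new): [2 61 16 3]
  16. access 2: HIT. Cache (old->new): [2 61 16 3]
  17. access 52: MISS. Cache (old->new): [2 61 16 3 52]
  18. access 2: HIT. Cache (old->new): [2 61 16 3 52]
  19. access 2: HIT. Cache (old->new): [2 61 16 3 52]
  20. access 3: HIT. Cache (old->new): [2 61 16 3 52]
  21. access 13: MISS. Cache (old->new): [2 61 16 3 52 13]
  22. access 2: HIT. Cache (old->new): [2 61 16 3 52 13]
  23. access 2: HIT. Cache (old->new): [2 61 16 3 52 13]
  24. access 3: HIT. Cache (old->new): [2 61 16 3 52 13]
  25. access 52: HIT. Cache (old->new): [2 61 16 3 52 13]
  26. access 3: HIT. Cache (old->new): [2 61 16 3 52 13]
  27. access 16: HIT. Cache (old->new): [2 61 16 3 52 13]
  28. access 72: MISS. Cache (old->new): [2 61 16 3 52 13 72]
  29. access 80: MISS. Cache (old->new): [2 61 16 3 52 13 72 80]
  30. access 13: HIT. Cache (old->new): [2 61 16 3 52 13 72 80]
  31. access 61: HIT. Cache (old->new): [2 61 16 3 52 13 72 80]
  32. access 92: MISS, evict 2. Cache (old->new): [61 16 3 52 13 72 80 92]
Total: 23 hits, 9 misses, 1 evictions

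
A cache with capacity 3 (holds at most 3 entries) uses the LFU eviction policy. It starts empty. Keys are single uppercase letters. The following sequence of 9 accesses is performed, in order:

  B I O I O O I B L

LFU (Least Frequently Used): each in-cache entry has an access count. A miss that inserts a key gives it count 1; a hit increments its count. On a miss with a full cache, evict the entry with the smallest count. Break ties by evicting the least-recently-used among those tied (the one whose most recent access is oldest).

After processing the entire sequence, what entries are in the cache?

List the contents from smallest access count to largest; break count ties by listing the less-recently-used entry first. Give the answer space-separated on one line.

LFU simulation (capacity=3):
  1. access B: MISS. Cache: [B(c=1)]
  2. access I: MISS. Cache: [B(c=1) I(c=1)]
  3. access O: MISS. Cache: [B(c=1) I(c=1) O(c=1)]
  4. access I: HIT, count now 2. Cache: [B(c=1) O(c=1) I(c=2)]
  5. access O: HIT, count now 2. Cache: [B(c=1) I(c=2) O(c=2)]
  6. access O: HIT, count now 3. Cache: [B(c=1) I(c=2) O(c=3)]
  7. access I: HIT, count now 3. Cache: [B(c=1) O(c=3) I(c=3)]
  8. access B: HIT, count now 2. Cache: [B(c=2) O(c=3) I(c=3)]
  9. access L: MISS, evict B(c=2). Cache: [L(c=1) O(c=3) I(c=3)]
Total: 5 hits, 4 misses, 1 evictions

Answer: L O I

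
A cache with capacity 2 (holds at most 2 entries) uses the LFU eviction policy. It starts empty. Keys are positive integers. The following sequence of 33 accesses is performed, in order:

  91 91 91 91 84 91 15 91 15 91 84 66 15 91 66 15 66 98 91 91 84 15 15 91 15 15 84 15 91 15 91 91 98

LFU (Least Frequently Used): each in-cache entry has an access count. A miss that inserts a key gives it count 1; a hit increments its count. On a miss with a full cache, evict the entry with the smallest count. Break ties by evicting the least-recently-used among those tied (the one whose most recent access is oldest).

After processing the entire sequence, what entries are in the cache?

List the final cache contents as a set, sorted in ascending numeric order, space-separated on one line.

Answer: 91 98

Derivation:
LFU simulation (capacity=2):
  1. access 91: MISS. Cache: [91(c=1)]
  2. access 91: HIT, count now 2. Cache: [91(c=2)]
  3. access 91: HIT, count now 3. Cache: [91(c=3)]
  4. access 91: HIT, count now 4. Cache: [91(c=4)]
  5. access 84: MISS. Cache: [84(c=1) 91(c=4)]
  6. access 91: HIT, count now 5. Cache: [84(c=1) 91(c=5)]
  7. access 15: MISS, evict 84(c=1). Cache: [15(c=1) 91(c=5)]
  8. access 91: HIT, count now 6. Cache: [15(c=1) 91(c=6)]
  9. access 15: HIT, count now 2. Cache: [15(c=2) 91(c=6)]
  10. access 91: HIT, count now 7. Cache: [15(c=2) 91(c=7)]
  11. access 84: MISS, evict 15(c=2). Cache: [84(c=1) 91(c=7)]
  12. access 66: MISS, evict 84(c=1). Cache: [66(c=1) 91(c=7)]
  13. access 15: MISS, evict 66(c=1). Cache: [15(c=1) 91(c=7)]
  14. access 91: HIT, count now 8. Cache: [15(c=1) 91(c=8)]
  15. access 66: MISS, evict 15(c=1). Cache: [66(c=1) 91(c=8)]
  16. access 15: MISS, evict 66(c=1). Cache: [15(c=1) 91(c=8)]
  17. access 66: MISS, evict 15(c=1). Cache: [66(c=1) 91(c=8)]
  18. access 98: MISS, evict 66(c=1). Cache: [98(c=1) 91(c=8)]
  19. access 91: HIT, count now 9. Cache: [98(c=1) 91(c=9)]
  20. access 91: HIT, count now 10. Cache: [98(c=1) 91(c=10)]
  21. access 84: MISS, evict 98(c=1). Cache: [84(c=1) 91(c=10)]
  22. access 15: MISS, evict 84(c=1). Cache: [15(c=1) 91(c=10)]
  23. access 15: HIT, count now 2. Cache: [15(c=2) 91(c=10)]
  24. access 91: HIT, count now 11. Cache: [15(c=2) 91(c=11)]
  25. access 15: HIT, count now 3. Cache: [15(c=3) 91(c=11)]
  26. access 15: HIT, count now 4. Cache: [15(c=4) 91(c=11)]
  27. access 84: MISS, evict 15(c=4). Cache: [84(c=1) 91(c=11)]
  28. access 15: MISS, evict 84(c=1). Cache: [15(c=1) 91(c=11)]
  29. access 91: HIT, count now 12. Cache: [15(c=1) 91(c=12)]
  30. access 15: HIT, count now 2. Cache: [15(c=2) 91(c=12)]
  31. access 91: HIT, count now 13. Cache: [15(c=2) 91(c=13)]
  32. access 91: HIT, count now 14. Cache: [15(c=2) 91(c=14)]
  33. access 98: MISS, evict 15(c=2). Cache: [98(c=1) 91(c=14)]
Total: 18 hits, 15 misses, 13 evictions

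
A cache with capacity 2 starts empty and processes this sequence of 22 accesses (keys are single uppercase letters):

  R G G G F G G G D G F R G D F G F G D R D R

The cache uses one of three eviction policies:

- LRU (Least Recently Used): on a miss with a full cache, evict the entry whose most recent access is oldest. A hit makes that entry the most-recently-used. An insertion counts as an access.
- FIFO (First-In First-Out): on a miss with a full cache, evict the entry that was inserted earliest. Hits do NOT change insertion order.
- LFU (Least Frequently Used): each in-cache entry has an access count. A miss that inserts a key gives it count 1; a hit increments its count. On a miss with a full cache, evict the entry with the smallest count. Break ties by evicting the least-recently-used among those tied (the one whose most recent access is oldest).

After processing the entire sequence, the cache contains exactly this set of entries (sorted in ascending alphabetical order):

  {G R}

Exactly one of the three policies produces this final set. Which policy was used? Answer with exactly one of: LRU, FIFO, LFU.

Simulating under each policy and comparing final sets:
  LRU: final set = {D R} -> differs
  FIFO: final set = {D R} -> differs
  LFU: final set = {G R} -> MATCHES target
Only LFU produces the target set.

Answer: LFU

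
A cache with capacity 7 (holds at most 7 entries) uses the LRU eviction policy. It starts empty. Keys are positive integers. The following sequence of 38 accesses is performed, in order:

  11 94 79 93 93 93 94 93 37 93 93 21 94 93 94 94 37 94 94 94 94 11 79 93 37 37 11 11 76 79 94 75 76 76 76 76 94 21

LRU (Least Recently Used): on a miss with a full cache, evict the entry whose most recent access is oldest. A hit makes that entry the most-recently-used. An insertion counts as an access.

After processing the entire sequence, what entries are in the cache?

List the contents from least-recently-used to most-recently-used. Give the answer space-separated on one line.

LRU simulation (capacity=7):
  1. access 11: MISS. Cache (LRU->MRU): [11]
  2. access 94: MISS. Cache (LRU->MRU): [11 94]
  3. access 79: MISS. Cache (LRU->MRU): [11 94 79]
  4. access 93: MISS. Cache (LRU->MRU): [11 94 79 93]
  5. access 93: HIT. Cache (LRU->MRU): [11 94 79 93]
  6. access 93: HIT. Cache (LRU->MRU): [11 94 79 93]
  7. access 94: HIT. Cache (LRU->MRU): [11 79 93 94]
  8. access 93: HIT. Cache (LRU->MRU): [11 79 94 93]
  9. access 37: MISS. Cache (LRU->MRU): [11 79 94 93 37]
  10. access 93: HIT. Cache (LRU->MRU): [11 79 94 37 93]
  11. access 93: HIT. Cache (LRU->MRU): [11 79 94 37 93]
  12. access 21: MISS. Cache (LRU->MRU): [11 79 94 37 93 21]
  13. access 94: HIT. Cache (LRU->MRU): [11 79 37 93 21 94]
  14. access 93: HIT. Cache (LRU->MRU): [11 79 37 21 94 93]
  15. access 94: HIT. Cache (LRU->MRU): [11 79 37 21 93 94]
  16. access 94: HIT. Cache (LRU->MRU): [11 79 37 21 93 94]
  17. access 37: HIT. Cache (LRU->MRU): [11 79 21 93 94 37]
  18. access 94: HIT. Cache (LRU->MRU): [11 79 21 93 37 94]
  19. access 94: HIT. Cache (LRU->MRU): [11 79 21 93 37 94]
  20. access 94: HIT. Cache (LRU->MRU): [11 79 21 93 37 94]
  21. access 94: HIT. Cache (LRU->MRU): [11 79 21 93 37 94]
  22. access 11: HIT. Cache (LRU->MRU): [79 21 93 37 94 11]
  23. access 79: HIT. Cache (LRU->MRU): [21 93 37 94 11 79]
  24. access 93: HIT. Cache (LRU->MRU): [21 37 94 11 79 93]
  25. access 37: HIT. Cache (LRU->MRU): [21 94 11 79 93 37]
  26. access 37: HIT. Cache (LRU->MRU): [21 94 11 79 93 37]
  27. access 11: HIT. Cache (LRU->MRU): [21 94 79 93 37 11]
  28. access 11: HIT. Cache (LRU->MRU): [21 94 79 93 37 11]
  29. access 76: MISS. Cache (LRU->MRU): [21 94 79 93 37 11 76]
  30. access 79: HIT. Cache (LRU->MRU): [21 94 93 37 11 76 79]
  31. access 94: HIT. Cache (LRU->MRU): [21 93 37 11 76 79 94]
  32. access 75: MISS, evict 21. Cache (LRU->MRU): [93 37 11 76 79 94 75]
  33. access 76: HIT. Cache (LRU->MRU): [93 37 11 79 94 75 76]
  34. access 76: HIT. Cache (LRU->MRU): [93 37 11 79 94 75 76]
  35. access 76: HIT. Cache (LRU->MRU): [93 37 11 79 94 75 76]
  36. access 76: HIT. Cache (LRU->MRU): [93 37 11 79 94 75 76]
  37. access 94: HIT. Cache (LRU->MRU): [93 37 11 79 75 76 94]
  38. access 21: MISS, evict 93. Cache (LRU->MRU): [37 11 79 75 76 94 21]
Total: 29 hits, 9 misses, 2 evictions

Answer: 37 11 79 75 76 94 21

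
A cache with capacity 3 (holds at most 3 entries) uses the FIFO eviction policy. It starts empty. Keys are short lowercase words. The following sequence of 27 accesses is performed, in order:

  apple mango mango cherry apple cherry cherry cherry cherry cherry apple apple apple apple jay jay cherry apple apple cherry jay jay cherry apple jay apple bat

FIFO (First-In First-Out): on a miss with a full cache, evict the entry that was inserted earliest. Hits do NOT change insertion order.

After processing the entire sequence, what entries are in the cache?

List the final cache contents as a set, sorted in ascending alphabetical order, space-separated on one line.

FIFO simulation (capacity=3):
  1. access apple: MISS. Cache (old->new): [apple]
  2. access mango: MISS. Cache (old->new): [apple mango]
  3. access mango: HIT. Cache (old->new): [apple mango]
  4. access cherry: MISS. Cache (old->new): [apple mango cherry]
  5. access apple: HIT. Cache (old->new): [apple mango cherry]
  6. access cherry: HIT. Cache (old->new): [apple mango cherry]
  7. access cherry: HIT. Cache (old->new): [apple mango cherry]
  8. access cherry: HIT. Cache (old->new): [apple mango cherry]
  9. access cherry: HIT. Cache (old->new): [apple mango cherry]
  10. access cherry: HIT. Cache (old->new): [apple mango cherry]
  11. access apple: HIT. Cache (old->new): [apple mango cherry]
  12. access apple: HIT. Cache (old->new): [apple mango cherry]
  13. access apple: HIT. Cache (old->new): [apple mango cherry]
  14. access apple: HIT. Cache (old->new): [apple mango cherry]
  15. access jay: MISS, evict apple. Cache (old->new): [mango cherry jay]
  16. access jay: HIT. Cache (old->new): [mango cherry jay]
  17. access cherry: HIT. Cache (old->new): [mango cherry jay]
  18. access apple: MISS, evict mango. Cache (old->new): [cherry jay apple]
  19. access apple: HIT. Cache (old->new): [cherry jay apple]
  20. access cherry: HIT. Cache (old->new): [cherry jay apple]
  21. access jay: HIT. Cache (old->new): [cherry jay apple]
  22. access jay: HIT. Cache (old->new): [cherry jay apple]
  23. access cherry: HIT. Cache (old->new): [cherry jay apple]
  24. access apple: HIT. Cache (old->new): [cherry jay apple]
  25. access jay: HIT. Cache (old->new): [cherry jay apple]
  26. access apple: HIT. Cache (old->new): [cherry jay apple]
  27. access bat: MISS, evict cherry. Cache (old->new): [jay apple bat]
Total: 21 hits, 6 misses, 3 evictions

Answer: apple bat jay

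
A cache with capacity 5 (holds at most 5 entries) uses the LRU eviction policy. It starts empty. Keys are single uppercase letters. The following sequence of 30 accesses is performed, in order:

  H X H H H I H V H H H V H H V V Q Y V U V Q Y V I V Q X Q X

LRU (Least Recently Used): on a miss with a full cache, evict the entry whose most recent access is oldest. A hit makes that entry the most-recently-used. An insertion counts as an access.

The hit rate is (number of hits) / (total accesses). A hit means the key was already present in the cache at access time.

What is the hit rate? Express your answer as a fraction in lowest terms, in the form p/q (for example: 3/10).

LRU simulation (capacity=5):
  1. access H: MISS. Cache (LRU->MRU): [H]
  2. access X: MISS. Cache (LRU->MRU): [H X]
  3. access H: HIT. Cache (LRU->MRU): [X H]
  4. access H: HIT. Cache (LRU->MRU): [X H]
  5. access H: HIT. Cache (LRU->MRU): [X H]
  6. access I: MISS. Cache (LRU->MRU): [X H I]
  7. access H: HIT. Cache (LRU->MRU): [X I H]
  8. access V: MISS. Cache (LRU->MRU): [X I H V]
  9. access H: HIT. Cache (LRU->MRU): [X I V H]
  10. access H: HIT. Cache (LRU->MRU): [X I V H]
  11. access H: HIT. Cache (LRU->MRU): [X I V H]
  12. access V: HIT. Cache (LRU->MRU): [X I H V]
  13. access H: HIT. Cache (LRU->MRU): [X I V H]
  14. access H: HIT. Cache (LRU->MRU): [X I V H]
  15. access V: HIT. Cache (LRU->MRU): [X I H V]
  16. access V: HIT. Cache (LRU->MRU): [X I H V]
  17. access Q: MISS. Cache (LRU->MRU): [X I H V Q]
  18. access Y: MISS, evict X. Cache (LRU->MRU): [I H V Q Y]
  19. access V: HIT. Cache (LRU->MRU): [I H Q Y V]
  20. access U: MISS, evict I. Cache (LRU->MRU): [H Q Y V U]
  21. access V: HIT. Cache (LRU->MRU): [H Q Y U V]
  22. access Q: HIT. Cache (LRU->MRU): [H Y U V Q]
  23. access Y: HIT. Cache (LRU->MRU): [H U V Q Y]
  24. access V: HIT. Cache (LRU->MRU): [H U Q Y V]
  25. access I: MISS, evict H. Cache (LRU->MRU): [U Q Y V I]
  26. access V: HIT. Cache (LRU->MRU): [U Q Y I V]
  27. access Q: HIT. Cache (LRU->MRU): [U Y I V Q]
  28. access X: MISS, evict U. Cache (LRU->MRU): [Y I V Q X]
  29. access Q: HIT. Cache (LRU->MRU): [Y I V X Q]
  30. access X: HIT. Cache (LRU->MRU): [Y I V Q X]
Total: 21 hits, 9 misses, 4 evictions

Hit rate = 21/30 = 7/10

Answer: 7/10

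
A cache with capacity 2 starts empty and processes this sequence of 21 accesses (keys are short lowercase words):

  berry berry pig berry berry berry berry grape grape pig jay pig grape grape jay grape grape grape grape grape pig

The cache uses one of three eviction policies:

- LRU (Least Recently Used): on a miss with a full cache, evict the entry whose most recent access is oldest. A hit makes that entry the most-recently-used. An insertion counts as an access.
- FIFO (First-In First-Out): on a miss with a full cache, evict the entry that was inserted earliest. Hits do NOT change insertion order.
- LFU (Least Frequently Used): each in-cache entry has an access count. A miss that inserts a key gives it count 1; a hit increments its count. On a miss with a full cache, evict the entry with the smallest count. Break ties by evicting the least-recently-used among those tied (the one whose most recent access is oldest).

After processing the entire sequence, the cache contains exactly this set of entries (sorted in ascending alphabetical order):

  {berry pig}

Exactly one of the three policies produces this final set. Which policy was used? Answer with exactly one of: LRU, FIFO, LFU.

Answer: LFU

Derivation:
Simulating under each policy and comparing final sets:
  LRU: final set = {grape pig} -> differs
  FIFO: final set = {jay pig} -> differs
  LFU: final set = {berry pig} -> MATCHES target
Only LFU produces the target set.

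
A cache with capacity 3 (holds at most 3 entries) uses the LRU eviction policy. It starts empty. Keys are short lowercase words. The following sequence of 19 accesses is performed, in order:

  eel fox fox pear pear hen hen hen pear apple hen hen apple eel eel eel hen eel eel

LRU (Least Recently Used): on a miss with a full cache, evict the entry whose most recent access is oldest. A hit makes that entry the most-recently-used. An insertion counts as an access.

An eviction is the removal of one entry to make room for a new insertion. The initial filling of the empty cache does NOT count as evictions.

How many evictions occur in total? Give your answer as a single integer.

Answer: 3

Derivation:
LRU simulation (capacity=3):
  1. access eel: MISS. Cache (LRU->MRU): [eel]
  2. access fox: MISS. Cache (LRU->MRU): [eel fox]
  3. access fox: HIT. Cache (LRU->MRU): [eel fox]
  4. access pear: MISS. Cache (LRU->MRU): [eel fox pear]
  5. access pear: HIT. Cache (LRU->MRU): [eel fox pear]
  6. access hen: MISS, evict eel. Cache (LRU->MRU): [fox pear hen]
  7. access hen: HIT. Cache (LRU->MRU): [fox pear hen]
  8. access hen: HIT. Cache (LRU->MRU): [fox pear hen]
  9. access pear: HIT. Cache (LRU->MRU): [fox hen pear]
  10. access apple: MISS, evict fox. Cache (LRU->MRU): [hen pear apple]
  11. access hen: HIT. Cache (LRU->MRU): [pear apple hen]
  12. access hen: HIT. Cache (LRU->MRU): [pear apple hen]
  13. access apple: HIT. Cache (LRU->MRU): [pear hen apple]
  14. access eel: MISS, evict pear. Cache (LRU->MRU): [hen apple eel]
  15. access eel: HIT. Cache (LRU->MRU): [hen apple eel]
  16. access eel: HIT. Cache (LRU->MRU): [hen apple eel]
  17. access hen: HIT. Cache (LRU->MRU): [apple eel hen]
  18. access eel: HIT. Cache (LRU->MRU): [apple hen eel]
  19. access eel: HIT. Cache (LRU->MRU): [apple hen eel]
Total: 13 hits, 6 misses, 3 evictions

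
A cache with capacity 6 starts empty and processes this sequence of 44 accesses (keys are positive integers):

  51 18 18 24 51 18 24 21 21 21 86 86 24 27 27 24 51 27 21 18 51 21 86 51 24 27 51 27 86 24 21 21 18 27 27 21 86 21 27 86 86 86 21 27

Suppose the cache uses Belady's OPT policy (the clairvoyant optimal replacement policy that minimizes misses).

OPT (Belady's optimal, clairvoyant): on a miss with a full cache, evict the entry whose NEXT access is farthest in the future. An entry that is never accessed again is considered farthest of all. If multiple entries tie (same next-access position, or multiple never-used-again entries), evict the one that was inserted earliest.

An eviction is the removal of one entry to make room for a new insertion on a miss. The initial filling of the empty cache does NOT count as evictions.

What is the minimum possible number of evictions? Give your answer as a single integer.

OPT (Belady) simulation (capacity=6):
  1. access 51: MISS. Cache: [51]
  2. access 18: MISS. Cache: [51 18]
  3. access 18: HIT. Next use of 18: step 6. Cache: [51 18]
  4. access 24: MISS. Cache: [51 18 24]
  5. access 51: HIT. Next use of 51: step 17. Cache: [51 18 24]
  6. access 18: HIT. Next use of 18: step 20. Cache: [51 18 24]
  7. access 24: HIT. Next use of 24: step 13. Cache: [51 18 24]
  8. access 21: MISS. Cache: [51 18 24 21]
  9. access 21: HIT. Next use of 21: step 10. Cache: [51 18 24 21]
  10. access 21: HIT. Next use of 21: step 19. Cache: [51 18 24 21]
  11. access 86: MISS. Cache: [51 18 24 21 86]
  12. access 86: HIT. Next use of 86: step 23. Cache: [51 18 24 21 86]
  13. access 24: HIT. Next use of 24: step 16. Cache: [51 18 24 21 86]
  14. access 27: MISS. Cache: [51 18 24 21 86 27]
  15. access 27: HIT. Next use of 27: step 18. Cache: [51 18 24 21 86 27]
  16. access 24: HIT. Next use of 24: step 25. Cache: [51 18 24 21 86 27]
  17. access 51: HIT. Next use of 51: step 21. Cache: [51 18 24 21 86 27]
  18. access 27: HIT. Next use of 27: step 26. Cache: [51 18 24 21 86 27]
  19. access 21: HIT. Next use of 21: step 22. Cache: [51 18 24 21 86 27]
  20. access 18: HIT. Next use of 18: step 33. Cache: [51 18 24 21 86 27]
  21. access 51: HIT. Next use of 51: step 24. Cache: [51 18 24 21 86 27]
  22. access 21: HIT. Next use of 21: step 31. Cache: [51 18 24 21 86 27]
  23. access 86: HIT. Next use of 86: step 29. Cache: [51 18 24 21 86 27]
  24. access 51: HIT. Next use of 51: step 27. Cache: [51 18 24 21 86 27]
  25. access 24: HIT. Next use of 24: step 30. Cache: [51 18 24 21 86 27]
  26. access 27: HIT. Next use of 27: step 28. Cache: [51 18 24 21 86 27]
  27. access 51: HIT. Next use of 51: never. Cache: [51 18 24 21 86 27]
  28. access 27: HIT. Next use of 27: step 34. Cache: [51 18 24 21 86 27]
  29. access 86: HIT. Next use of 86: step 37. Cache: [51 18 24 21 86 27]
  30. access 24: HIT. Next use of 24: never. Cache: [51 18 24 21 86 27]
  31. access 21: HIT. Next use of 21: step 32. Cache: [51 18 24 21 86 27]
  32. access 21: HIT. Next use of 21: step 36. Cache: [51 18 24 21 86 27]
  33. access 18: HIT. Next use of 18: never. Cache: [51 18 24 21 86 27]
  34. access 27: HIT. Next use of 27: step 35. Cache: [51 18 24 21 86 27]
  35. access 27: HIT. Next use of 27: step 39. Cache: [51 18 24 21 86 27]
  36. access 21: HIT. Next use of 21: step 38. Cache: [51 18 24 21 86 27]
  37. access 86: HIT. Next use of 86: step 40. Cache: [51 18 24 21 86 27]
  38. access 21: HIT. Next use of 21: step 43. Cache: [51 18 24 21 86 27]
  39. access 27: HIT. Next use of 27: step 44. Cache: [51 18 24 21 86 27]
  40. access 86: HIT. Next use of 86: step 41. Cache: [51 18 24 21 86 27]
  41. access 86: HIT. Next use of 86: step 42. Cache: [51 18 24 21 86 27]
  42. access 86: HIT. Next use of 86: never. Cache: [51 18 24 21 86 27]
  43. access 21: HIT. Next use of 21: never. Cache: [51 18 24 21 86 27]
  44. access 27: HIT. Next use of 27: never. Cache: [51 18 24 21 86 27]
Total: 38 hits, 6 misses, 0 evictions

Answer: 0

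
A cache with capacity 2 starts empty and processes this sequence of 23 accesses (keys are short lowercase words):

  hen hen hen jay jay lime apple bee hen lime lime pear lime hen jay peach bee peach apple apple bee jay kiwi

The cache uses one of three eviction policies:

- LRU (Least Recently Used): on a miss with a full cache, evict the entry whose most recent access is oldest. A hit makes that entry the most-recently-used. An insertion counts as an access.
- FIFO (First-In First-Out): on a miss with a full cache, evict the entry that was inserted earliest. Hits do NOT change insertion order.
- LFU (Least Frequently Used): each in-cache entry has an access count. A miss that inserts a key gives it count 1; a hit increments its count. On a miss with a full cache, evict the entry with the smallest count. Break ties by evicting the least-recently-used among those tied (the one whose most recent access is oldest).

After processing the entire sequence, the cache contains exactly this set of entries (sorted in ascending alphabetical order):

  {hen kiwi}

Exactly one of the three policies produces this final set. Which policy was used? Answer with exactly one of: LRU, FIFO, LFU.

Answer: LFU

Derivation:
Simulating under each policy and comparing final sets:
  LRU: final set = {jay kiwi} -> differs
  FIFO: final set = {jay kiwi} -> differs
  LFU: final set = {hen kiwi} -> MATCHES target
Only LFU produces the target set.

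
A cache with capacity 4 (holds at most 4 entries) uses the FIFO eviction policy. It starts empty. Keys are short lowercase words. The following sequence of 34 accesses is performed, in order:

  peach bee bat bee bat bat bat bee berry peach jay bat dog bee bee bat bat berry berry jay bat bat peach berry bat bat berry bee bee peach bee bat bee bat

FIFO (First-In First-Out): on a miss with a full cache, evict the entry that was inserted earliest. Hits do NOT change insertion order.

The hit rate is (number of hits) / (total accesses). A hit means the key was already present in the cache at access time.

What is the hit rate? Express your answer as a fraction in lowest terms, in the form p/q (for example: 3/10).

FIFO simulation (capacity=4):
  1. access peach: MISS. Cache (old->new): [peach]
  2. access bee: MISS. Cache (old->new): [peach bee]
  3. access bat: MISS. Cache (old->new): [peach bee bat]
  4. access bee: HIT. Cache (old->new): [peach bee bat]
  5. access bat: HIT. Cache (old->new): [peach bee bat]
  6. access bat: HIT. Cache (old->new): [peach bee bat]
  7. access bat: HIT. Cache (old->new): [peach bee bat]
  8. access bee: HIT. Cache (old->new): [peach bee bat]
  9. access berry: MISS. Cache (old->new): [peach bee bat berry]
  10. access peach: HIT. Cache (old->new): [peach bee bat berry]
  11. access jay: MISS, evict peach. Cache (old->new): [bee bat berry jay]
  12. access bat: HIT. Cache (old->new): [bee bat berry jay]
  13. access dog: MISS, evict bee. Cache (old->new): [bat berry jay dog]
  14. access bee: MISS, evict bat. Cache (old->new): [berry jay dog bee]
  15. access bee: HIT. Cache (old->new): [berry jay dog bee]
  16. access bat: MISS, evict berry. Cache (old->new): [jay dog bee bat]
  17. access bat: HIT. Cache (old->new): [jay dog bee bat]
  18. access berry: MISS, evict jay. Cache (old->new): [dog bee bat berry]
  19. access berry: HIT. Cache (old->new): [dog bee bat berry]
  20. access jay: MISS, evict dog. Cache (old->new): [bee bat berry jay]
  21. access bat: HIT. Cache (old->new): [bee bat berry jay]
  22. access bat: HIT. Cache (old->new): [bee bat berry jay]
  23. access peach: MISS, evict bee. Cache (old->new): [bat berry jay peach]
  24. access berry: HIT. Cache (old->new): [bat berry jay peach]
  25. access bat: HIT. Cache (old->new): [bat berry jay peach]
  26. access bat: HIT. Cache (old->new): [bat berry jay peach]
  27. access berry: HIT. Cache (old->new): [bat berry jay peach]
  28. access bee: MISS, evict bat. Cache (old->new): [berry jay peach bee]
  29. access bee: HIT. Cache (old->new): [berry jay peach bee]
  30. access peach: HIT. Cache (old->new): [berry jay peach bee]
  31. access bee: HIT. Cache (old->new): [berry jay peach bee]
  32. access bat: MISS, evict berry. Cache (old->new): [jay peach bee bat]
  33. access bee: HIT. Cache (old->new): [jay peach bee bat]
  34. access bat: HIT. Cache (old->new): [jay peach bee bat]
Total: 21 hits, 13 misses, 9 evictions

Hit rate = 21/34

Answer: 21/34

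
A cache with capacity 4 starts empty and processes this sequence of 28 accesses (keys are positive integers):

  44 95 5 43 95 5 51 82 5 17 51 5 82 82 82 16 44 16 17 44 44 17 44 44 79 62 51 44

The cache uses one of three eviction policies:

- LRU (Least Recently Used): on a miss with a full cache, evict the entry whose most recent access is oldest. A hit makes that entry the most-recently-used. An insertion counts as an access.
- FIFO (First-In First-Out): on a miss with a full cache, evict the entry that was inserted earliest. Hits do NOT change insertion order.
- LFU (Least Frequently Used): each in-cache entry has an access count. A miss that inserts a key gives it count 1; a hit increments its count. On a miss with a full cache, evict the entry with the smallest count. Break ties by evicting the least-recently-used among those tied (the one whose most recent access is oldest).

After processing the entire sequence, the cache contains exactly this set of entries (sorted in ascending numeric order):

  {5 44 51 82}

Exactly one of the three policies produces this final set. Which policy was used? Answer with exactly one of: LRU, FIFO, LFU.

Answer: LFU

Derivation:
Simulating under each policy and comparing final sets:
  LRU: final set = {44 51 62 79} -> differs
  FIFO: final set = {44 51 62 79} -> differs
  LFU: final set = {5 44 51 82} -> MATCHES target
Only LFU produces the target set.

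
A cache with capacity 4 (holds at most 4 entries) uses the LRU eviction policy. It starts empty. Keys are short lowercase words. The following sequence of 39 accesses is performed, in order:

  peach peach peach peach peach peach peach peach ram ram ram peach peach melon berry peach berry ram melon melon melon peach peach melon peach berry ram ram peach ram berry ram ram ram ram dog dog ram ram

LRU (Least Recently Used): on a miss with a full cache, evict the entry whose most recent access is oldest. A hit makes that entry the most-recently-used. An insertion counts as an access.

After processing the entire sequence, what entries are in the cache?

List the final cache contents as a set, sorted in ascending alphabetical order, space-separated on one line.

LRU simulation (capacity=4):
  1. access peach: MISS. Cache (LRU->MRU): [peach]
  2. access peach: HIT. Cache (LRU->MRU): [peach]
  3. access peach: HIT. Cache (LRU->MRU): [peach]
  4. access peach: HIT. Cache (LRU->MRU): [peach]
  5. access peach: HIT. Cache (LRU->MRU): [peach]
  6. access peach: HIT. Cache (LRU->MRU): [peach]
  7. access peach: HIT. Cache (LRU->MRU): [peach]
  8. access peach: HIT. Cache (LRU->MRU): [peach]
  9. access ram: MISS. Cache (LRU->MRU): [peach ram]
  10. access ram: HIT. Cache (LRU->MRU): [peach ram]
  11. access ram: HIT. Cache (LRU->MRU): [peach ram]
  12. access peach: HIT. Cache (LRU->MRU): [ram peach]
  13. access peach: HIT. Cache (LRU->MRU): [ram peach]
  14. access melon: MISS. Cache (LRU->MRU): [ram peach melon]
  15. access berry: MISS. Cache (LRU->MRU): [ram peach melon berry]
  16. access peach: HIT. Cache (LRU->MRU): [ram melon berry peach]
  17. access berry: HIT. Cache (LRU->MRU): [ram melon peach berry]
  18. access ram: HIT. Cache (LRU->MRU): [melon peach berry ram]
  19. access melon: HIT. Cache (LRU->MRU): [peach berry ram melon]
  20. access melon: HIT. Cache (LRU->MRU): [peach berry ram melon]
  21. access melon: HIT. Cache (LRU->MRU): [peach berry ram melon]
  22. access peach: HIT. Cache (LRU->MRU): [berry ram melon peach]
  23. access peach: HIT. Cache (LRU->MRU): [berry ram melon peach]
  24. access melon: HIT. Cache (LRU->MRU): [berry ram peach melon]
  25. access peach: HIT. Cache (LRU->MRU): [berry ram melon peach]
  26. access berry: HIT. Cache (LRU->MRU): [ram melon peach berry]
  27. access ram: HIT. Cache (LRU->MRU): [melon peach berry ram]
  28. access ram: HIT. Cache (LRU->MRU): [melon peach berry ram]
  29. access peach: HIT. Cache (LRU->MRU): [melon berry ram peach]
  30. access ram: HIT. Cache (LRU->MRU): [melon berry peach ram]
  31. access berry: HIT. Cache (LRU->MRU): [melon peach ram berry]
  32. access ram: HIT. Cache (LRU->MRU): [melon peach berry ram]
  33. access ram: HIT. Cache (LRU->MRU): [melon peach berry ram]
  34. access ram: HIT. Cache (LRU->MRU): [melon peach berry ram]
  35. access ram: HIT. Cache (LRU->MRU): [melon peach berry ram]
  36. access dog: MISS, evict melon. Cache (LRU->MRU): [peach berry ram dog]
  37. access dog: HIT. Cache (LRU->MRU): [peach berry ram dog]
  38. access ram: HIT. Cache (LRU->MRU): [peach berry dog ram]
  39. access ram: HIT. Cache (LRU->MRU): [peach berry dog ram]
Total: 34 hits, 5 misses, 1 evictions

Answer: berry dog peach ram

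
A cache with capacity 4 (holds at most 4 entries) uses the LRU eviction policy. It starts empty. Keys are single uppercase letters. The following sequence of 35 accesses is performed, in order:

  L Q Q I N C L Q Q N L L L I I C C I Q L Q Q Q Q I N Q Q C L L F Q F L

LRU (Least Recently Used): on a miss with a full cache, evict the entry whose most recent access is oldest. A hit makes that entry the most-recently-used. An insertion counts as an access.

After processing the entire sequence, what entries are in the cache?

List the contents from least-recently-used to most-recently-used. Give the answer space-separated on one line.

Answer: C Q F L

Derivation:
LRU simulation (capacity=4):
  1. access L: MISS. Cache (LRU->MRU): [L]
  2. access Q: MISS. Cache (LRU->MRU): [L Q]
  3. access Q: HIT. Cache (LRU->MRU): [L Q]
  4. access I: MISS. Cache (LRU->MRU): [L Q I]
  5. access N: MISS. Cache (LRU->MRU): [L Q I N]
  6. access C: MISS, evict L. Cache (LRU->MRU): [Q I N C]
  7. access L: MISS, evict Q. Cache (LRU->MRU): [I N C L]
  8. access Q: MISS, evict I. Cache (LRU->MRU): [N C L Q]
  9. access Q: HIT. Cache (LRU->MRU): [N C L Q]
  10. access N: HIT. Cache (LRU->MRU): [C L Q N]
  11. access L: HIT. Cache (LRU->MRU): [C Q N L]
  12. access L: HIT. Cache (LRU->MRU): [C Q N L]
  13. access L: HIT. Cache (LRU->MRU): [C Q N L]
  14. access I: MISS, evict C. Cache (LRU->MRU): [Q N L I]
  15. access I: HIT. Cache (LRU->MRU): [Q N L I]
  16. access C: MISS, evict Q. Cache (LRU->MRU): [N L I C]
  17. access C: HIT. Cache (LRU->MRU): [N L I C]
  18. access I: HIT. Cache (LRU->MRU): [N L C I]
  19. access Q: MISS, evict N. Cache (LRU->MRU): [L C I Q]
  20. access L: HIT. Cache (LRU->MRU): [C I Q L]
  21. access Q: HIT. Cache (LRU->MRU): [C I L Q]
  22. access Q: HIT. Cache (LRU->MRU): [C I L Q]
  23. access Q: HIT. Cache (LRU->MRU): [C I L Q]
  24. access Q: HIT. Cache (LRU->MRU): [C I L Q]
  25. access I: HIT. Cache (LRU->MRU): [C L Q I]
  26. access N: MISS, evict C. Cache (LRU->MRU): [L Q I N]
  27. access Q: HIT. Cache (LRU->MRU): [L I N Q]
  28. access Q: HIT. Cache (LRU->MRU): [L I N Q]
  29. access C: MISS, evict L. Cache (LRU->MRU): [I N Q C]
  30. access L: MISS, evict I. Cache (LRU->MRU): [N Q C L]
  31. access L: HIT. Cache (LRU->MRU): [N Q C L]
  32. access F: MISS, evict N. Cache (LRU->MRU): [Q C L F]
  33. access Q: HIT. Cache (LRU->MRU): [C L F Q]
  34. access F: HIT. Cache (LRU->MRU): [C L Q F]
  35. access L: HIT. Cache (LRU->MRU): [C Q F L]
Total: 21 hits, 14 misses, 10 evictions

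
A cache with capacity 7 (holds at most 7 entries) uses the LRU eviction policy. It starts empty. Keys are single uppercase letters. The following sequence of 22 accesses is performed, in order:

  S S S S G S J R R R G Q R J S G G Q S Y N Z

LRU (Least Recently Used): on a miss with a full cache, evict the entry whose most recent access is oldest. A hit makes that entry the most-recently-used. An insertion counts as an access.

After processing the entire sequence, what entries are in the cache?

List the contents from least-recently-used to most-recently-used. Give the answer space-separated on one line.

LRU simulation (capacity=7):
  1. access S: MISS. Cache (LRU->MRU): [S]
  2. access S: HIT. Cache (LRU->MRU): [S]
  3. access S: HIT. Cache (LRU->MRU): [S]
  4. access S: HIT. Cache (LRU->MRU): [S]
  5. access G: MISS. Cache (LRU->MRU): [S G]
  6. access S: HIT. Cache (LRU->MRU): [G S]
  7. access J: MISS. Cache (LRU->MRU): [G S J]
  8. access R: MISS. Cache (LRU->MRU): [G S J R]
  9. access R: HIT. Cache (LRU->MRU): [G S J R]
  10. access R: HIT. Cache (LRU->MRU): [G S J R]
  11. access G: HIT. Cache (LRU->MRU): [S J R G]
  12. access Q: MISS. Cache (LRU->MRU): [S J R G Q]
  13. access R: HIT. Cache (LRU->MRU): [S J G Q R]
  14. access J: HIT. Cache (LRU->MRU): [S G Q R J]
  15. access S: HIT. Cache (LRU->MRU): [G Q R J S]
  16. access G: HIT. Cache (LRU->MRU): [Q R J S G]
  17. access G: HIT. Cache (LRU->MRU): [Q R J S G]
  18. access Q: HIT. Cache (LRU->MRU): [R J S G Q]
  19. access S: HIT. Cache (LRU->MRU): [R J G Q S]
  20. access Y: MISS. Cache (LRU->MRU): [R J G Q S Y]
  21. access N: MISS. Cache (LRU->MRU): [R J G Q S Y N]
  22. access Z: MISS, evict R. Cache (LRU->MRU): [J G Q S Y N Z]
Total: 14 hits, 8 misses, 1 evictions

Answer: J G Q S Y N Z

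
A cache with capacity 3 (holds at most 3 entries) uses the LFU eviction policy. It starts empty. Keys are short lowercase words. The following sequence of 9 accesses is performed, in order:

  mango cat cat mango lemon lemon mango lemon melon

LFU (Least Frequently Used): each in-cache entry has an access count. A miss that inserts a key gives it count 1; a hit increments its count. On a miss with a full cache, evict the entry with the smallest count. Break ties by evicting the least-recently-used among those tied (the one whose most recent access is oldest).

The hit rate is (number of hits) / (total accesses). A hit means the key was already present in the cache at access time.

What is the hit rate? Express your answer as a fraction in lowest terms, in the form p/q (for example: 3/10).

LFU simulation (capacity=3):
  1. access mango: MISS. Cache: [mango(c=1)]
  2. access cat: MISS. Cache: [mango(c=1) cat(c=1)]
  3. access cat: HIT, count now 2. Cache: [mango(c=1) cat(c=2)]
  4. access mango: HIT, count now 2. Cache: [cat(c=2) mango(c=2)]
  5. access lemon: MISS. Cache: [lemon(c=1) cat(c=2) mango(c=2)]
  6. access lemon: HIT, count now 2. Cache: [cat(c=2) mango(c=2) lemon(c=2)]
  7. access mango: HIT, count now 3. Cache: [cat(c=2) lemon(c=2) mango(c=3)]
  8. access lemon: HIT, count now 3. Cache: [cat(c=2) mango(c=3) lemon(c=3)]
  9. access melon: MISS, evict cat(c=2). Cache: [melon(c=1) mango(c=3) lemon(c=3)]
Total: 5 hits, 4 misses, 1 evictions

Hit rate = 5/9

Answer: 5/9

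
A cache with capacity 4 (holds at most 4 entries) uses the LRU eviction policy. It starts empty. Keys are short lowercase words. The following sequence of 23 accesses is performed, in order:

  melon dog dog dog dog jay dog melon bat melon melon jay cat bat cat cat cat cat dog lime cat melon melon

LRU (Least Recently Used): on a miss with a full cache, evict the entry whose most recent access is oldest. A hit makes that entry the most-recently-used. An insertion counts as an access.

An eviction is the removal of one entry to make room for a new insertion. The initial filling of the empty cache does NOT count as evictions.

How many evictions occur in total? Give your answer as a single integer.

LRU simulation (capacity=4):
  1. access melon: MISS. Cache (LRU->MRU): [melon]
  2. access dog: MISS. Cache (LRU->MRU): [melon dog]
  3. access dog: HIT. Cache (LRU->MRU): [melon dog]
  4. access dog: HIT. Cache (LRU->MRU): [melon dog]
  5. access dog: HIT. Cache (LRU->MRU): [melon dog]
  6. access jay: MISS. Cache (LRU->MRU): [melon dog jay]
  7. access dog: HIT. Cache (LRU->MRU): [melon jay dog]
  8. access melon: HIT. Cache (LRU->MRU): [jay dog melon]
  9. access bat: MISS. Cache (LRU->MRU): [jay dog melon bat]
  10. access melon: HIT. Cache (LRU->MRU): [jay dog bat melon]
  11. access melon: HIT. Cache (LRU->MRU): [jay dog bat melon]
  12. access jay: HIT. Cache (LRU->MRU): [dog bat melon jay]
  13. access cat: MISS, evict dog. Cache (LRU->MRU): [bat melon jay cat]
  14. access bat: HIT. Cache (LRU->MRU): [melon jay cat bat]
  15. access cat: HIT. Cache (LRU->MRU): [melon jay bat cat]
  16. access cat: HIT. Cache (LRU->MRU): [melon jay bat cat]
  17. access cat: HIT. Cache (LRU->MRU): [melon jay bat cat]
  18. access cat: HIT. Cache (LRU->MRU): [melon jay bat cat]
  19. access dog: MISS, evict melon. Cache (LRU->MRU): [jay bat cat dog]
  20. access lime: MISS, evict jay. Cache (LRU->MRU): [bat cat dog lime]
  21. access cat: HIT. Cache (LRU->MRU): [bat dog lime cat]
  22. access melon: MISS, evict bat. Cache (LRU->MRU): [dog lime cat melon]
  23. access melon: HIT. Cache (LRU->MRU): [dog lime cat melon]
Total: 15 hits, 8 misses, 4 evictions

Answer: 4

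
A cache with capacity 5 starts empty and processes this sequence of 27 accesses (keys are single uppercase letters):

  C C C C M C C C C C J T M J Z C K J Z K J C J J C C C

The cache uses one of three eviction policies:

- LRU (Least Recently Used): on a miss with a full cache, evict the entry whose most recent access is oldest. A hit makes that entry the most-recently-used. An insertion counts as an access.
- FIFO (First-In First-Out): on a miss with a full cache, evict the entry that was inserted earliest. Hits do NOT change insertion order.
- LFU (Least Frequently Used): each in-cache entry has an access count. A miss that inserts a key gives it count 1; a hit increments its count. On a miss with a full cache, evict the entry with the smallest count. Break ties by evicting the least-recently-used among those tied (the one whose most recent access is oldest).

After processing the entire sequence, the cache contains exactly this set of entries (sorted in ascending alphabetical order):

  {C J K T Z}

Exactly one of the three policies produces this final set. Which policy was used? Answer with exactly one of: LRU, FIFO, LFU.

Answer: FIFO

Derivation:
Simulating under each policy and comparing final sets:
  LRU: final set = {C J K M Z} -> differs
  FIFO: final set = {C J K T Z} -> MATCHES target
  LFU: final set = {C J K M Z} -> differs
Only FIFO produces the target set.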